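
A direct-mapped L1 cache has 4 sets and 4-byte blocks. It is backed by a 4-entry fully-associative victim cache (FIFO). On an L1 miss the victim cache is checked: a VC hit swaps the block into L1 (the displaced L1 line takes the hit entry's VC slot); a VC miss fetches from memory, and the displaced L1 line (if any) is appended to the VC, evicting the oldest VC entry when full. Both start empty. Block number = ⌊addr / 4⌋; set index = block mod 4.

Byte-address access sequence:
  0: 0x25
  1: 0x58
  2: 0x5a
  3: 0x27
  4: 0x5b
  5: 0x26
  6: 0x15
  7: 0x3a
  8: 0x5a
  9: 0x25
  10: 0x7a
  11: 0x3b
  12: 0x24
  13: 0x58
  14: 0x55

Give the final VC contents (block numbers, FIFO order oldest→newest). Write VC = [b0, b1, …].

  [0] addr=0x25 blk=9 s=1: MISS | VC []
  [1] addr=0x58 blk=22 s=2: MISS | VC []
  [2] addr=0x5a blk=22 s=2: L1-HIT | VC []
  [3] addr=0x27 blk=9 s=1: L1-HIT | VC []
  [4] addr=0x5b blk=22 s=2: L1-HIT | VC []
  [5] addr=0x26 blk=9 s=1: L1-HIT | VC []
  [6] addr=0x15 blk=5 s=1: MISS | VC [9]
  [7] addr=0x3a blk=14 s=2: MISS | VC [9, 22]
  [8] addr=0x5a blk=22 s=2: VC-HIT | VC [9, 14]
  [9] addr=0x25 blk=9 s=1: VC-HIT | VC [5, 14]
  [10] addr=0x7a blk=30 s=2: MISS | VC [5, 14, 22]
  [11] addr=0x3b blk=14 s=2: VC-HIT | VC [5, 30, 22]
  [12] addr=0x24 blk=9 s=1: L1-HIT | VC [5, 30, 22]
  [13] addr=0x58 blk=22 s=2: VC-HIT | VC [5, 30, 14]
  [14] addr=0x55 blk=21 s=1: MISS | VC [5, 30, 14, 9]

VC = [5, 30, 14, 9]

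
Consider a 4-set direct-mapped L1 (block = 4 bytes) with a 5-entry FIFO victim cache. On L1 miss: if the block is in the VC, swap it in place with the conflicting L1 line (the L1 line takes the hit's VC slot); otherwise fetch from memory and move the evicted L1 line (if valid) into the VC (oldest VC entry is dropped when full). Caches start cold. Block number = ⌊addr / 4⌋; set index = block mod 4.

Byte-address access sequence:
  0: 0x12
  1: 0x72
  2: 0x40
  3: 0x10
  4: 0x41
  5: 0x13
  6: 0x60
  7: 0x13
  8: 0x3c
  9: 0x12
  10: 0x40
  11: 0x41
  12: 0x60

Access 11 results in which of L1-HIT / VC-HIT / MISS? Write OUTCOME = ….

OUTCOME = L1-HIT

0: 0x12 (blk 4, set 0) → MISS  vc=[]
1: 0x72 (blk 28, set 0) → MISS  vc=[4]
2: 0x40 (blk 16, set 0) → MISS  vc=[4, 28]
3: 0x10 (blk 4, set 0) → VC-HIT  vc=[16, 28]
4: 0x41 (blk 16, set 0) → VC-HIT  vc=[4, 28]
5: 0x13 (blk 4, set 0) → VC-HIT  vc=[16, 28]
6: 0x60 (blk 24, set 0) → MISS  vc=[16, 28, 4]
7: 0x13 (blk 4, set 0) → VC-HIT  vc=[16, 28, 24]
8: 0x3c (blk 15, set 3) → MISS  vc=[16, 28, 24]
9: 0x12 (blk 4, set 0) → L1-HIT  vc=[16, 28, 24]
10: 0x40 (blk 16, set 0) → VC-HIT  vc=[4, 28, 24]
11: 0x41 (blk 16, set 0) → L1-HIT  vc=[4, 28, 24]
12: 0x60 (blk 24, set 0) → VC-HIT  vc=[4, 28, 16]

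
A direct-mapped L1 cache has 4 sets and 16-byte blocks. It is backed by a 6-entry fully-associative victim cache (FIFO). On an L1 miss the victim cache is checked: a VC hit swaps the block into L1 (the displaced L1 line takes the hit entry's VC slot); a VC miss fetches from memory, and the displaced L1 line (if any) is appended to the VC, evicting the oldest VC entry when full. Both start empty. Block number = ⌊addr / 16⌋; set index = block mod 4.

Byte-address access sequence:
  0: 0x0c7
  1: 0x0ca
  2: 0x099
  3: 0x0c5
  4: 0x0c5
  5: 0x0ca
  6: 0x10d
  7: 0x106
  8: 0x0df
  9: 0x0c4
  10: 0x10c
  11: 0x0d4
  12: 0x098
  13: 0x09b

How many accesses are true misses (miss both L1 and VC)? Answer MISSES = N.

MISSES = 4

  [0] addr=0xc7 blk=12 s=0: MISS | VC []
  [1] addr=0xca blk=12 s=0: L1-HIT | VC []
  [2] addr=0x99 blk=9 s=1: MISS | VC []
  [3] addr=0xc5 blk=12 s=0: L1-HIT | VC []
  [4] addr=0xc5 blk=12 s=0: L1-HIT | VC []
  [5] addr=0xca blk=12 s=0: L1-HIT | VC []
  [6] addr=0x10d blk=16 s=0: MISS | VC [12]
  [7] addr=0x106 blk=16 s=0: L1-HIT | VC [12]
  [8] addr=0xdf blk=13 s=1: MISS | VC [12, 9]
  [9] addr=0xc4 blk=12 s=0: VC-HIT | VC [16, 9]
  [10] addr=0x10c blk=16 s=0: VC-HIT | VC [12, 9]
  [11] addr=0xd4 blk=13 s=1: L1-HIT | VC [12, 9]
  [12] addr=0x98 blk=9 s=1: VC-HIT | VC [12, 13]
  [13] addr=0x9b blk=9 s=1: L1-HIT | VC [12, 13]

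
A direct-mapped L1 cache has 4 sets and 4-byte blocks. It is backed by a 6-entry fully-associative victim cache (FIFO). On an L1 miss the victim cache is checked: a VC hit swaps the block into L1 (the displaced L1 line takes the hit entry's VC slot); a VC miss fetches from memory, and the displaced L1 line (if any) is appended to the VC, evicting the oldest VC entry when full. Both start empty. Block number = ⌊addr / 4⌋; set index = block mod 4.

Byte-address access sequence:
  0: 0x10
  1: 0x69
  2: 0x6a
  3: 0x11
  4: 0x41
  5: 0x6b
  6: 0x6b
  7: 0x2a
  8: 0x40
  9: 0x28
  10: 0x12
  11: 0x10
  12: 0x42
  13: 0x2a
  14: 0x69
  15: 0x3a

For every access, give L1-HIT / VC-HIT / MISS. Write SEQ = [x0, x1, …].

SEQ = [MISS, MISS, L1-HIT, L1-HIT, MISS, L1-HIT, L1-HIT, MISS, L1-HIT, L1-HIT, VC-HIT, L1-HIT, VC-HIT, L1-HIT, VC-HIT, MISS]

#0 0x10→b4/s0 MISS; vc=[]
#1 0x69→b26/s2 MISS; vc=[]
#2 0x6a→b26/s2 L1-HIT; vc=[]
#3 0x11→b4/s0 L1-HIT; vc=[]
#4 0x41→b16/s0 MISS; vc=[4]
#5 0x6b→b26/s2 L1-HIT; vc=[4]
#6 0x6b→b26/s2 L1-HIT; vc=[4]
#7 0x2a→b10/s2 MISS; vc=[4,26]
#8 0x40→b16/s0 L1-HIT; vc=[4,26]
#9 0x28→b10/s2 L1-HIT; vc=[4,26]
#10 0x12→b4/s0 VC-HIT; vc=[16,26]
#11 0x10→b4/s0 L1-HIT; vc=[16,26]
#12 0x42→b16/s0 VC-HIT; vc=[4,26]
#13 0x2a→b10/s2 L1-HIT; vc=[4,26]
#14 0x69→b26/s2 VC-HIT; vc=[4,10]
#15 0x3a→b14/s2 MISS; vc=[4,10,26]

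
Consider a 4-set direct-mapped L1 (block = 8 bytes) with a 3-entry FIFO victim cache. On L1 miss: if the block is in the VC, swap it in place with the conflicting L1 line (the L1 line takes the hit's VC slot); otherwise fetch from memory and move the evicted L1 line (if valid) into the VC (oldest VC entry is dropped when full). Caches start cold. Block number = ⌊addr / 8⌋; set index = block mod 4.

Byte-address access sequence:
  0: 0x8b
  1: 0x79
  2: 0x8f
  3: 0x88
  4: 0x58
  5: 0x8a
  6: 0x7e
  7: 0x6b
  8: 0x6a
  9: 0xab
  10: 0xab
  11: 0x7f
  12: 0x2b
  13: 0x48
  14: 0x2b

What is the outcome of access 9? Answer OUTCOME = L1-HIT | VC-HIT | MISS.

  [0] addr=0x8b blk=17 s=1: MISS | VC []
  [1] addr=0x79 blk=15 s=3: MISS | VC []
  [2] addr=0x8f blk=17 s=1: L1-HIT | VC []
  [3] addr=0x88 blk=17 s=1: L1-HIT | VC []
  [4] addr=0x58 blk=11 s=3: MISS | VC [15]
  [5] addr=0x8a blk=17 s=1: L1-HIT | VC [15]
  [6] addr=0x7e blk=15 s=3: VC-HIT | VC [11]
  [7] addr=0x6b blk=13 s=1: MISS | VC [11, 17]
  [8] addr=0x6a blk=13 s=1: L1-HIT | VC [11, 17]
  [9] addr=0xab blk=21 s=1: MISS | VC [11, 17, 13]
  [10] addr=0xab blk=21 s=1: L1-HIT | VC [11, 17, 13]
  [11] addr=0x7f blk=15 s=3: L1-HIT | VC [11, 17, 13]
  [12] addr=0x2b blk=5 s=1: MISS | VC [17, 13, 21]
  [13] addr=0x48 blk=9 s=1: MISS | VC [13, 21, 5]
  [14] addr=0x2b blk=5 s=1: VC-HIT | VC [13, 21, 9]

OUTCOME = MISS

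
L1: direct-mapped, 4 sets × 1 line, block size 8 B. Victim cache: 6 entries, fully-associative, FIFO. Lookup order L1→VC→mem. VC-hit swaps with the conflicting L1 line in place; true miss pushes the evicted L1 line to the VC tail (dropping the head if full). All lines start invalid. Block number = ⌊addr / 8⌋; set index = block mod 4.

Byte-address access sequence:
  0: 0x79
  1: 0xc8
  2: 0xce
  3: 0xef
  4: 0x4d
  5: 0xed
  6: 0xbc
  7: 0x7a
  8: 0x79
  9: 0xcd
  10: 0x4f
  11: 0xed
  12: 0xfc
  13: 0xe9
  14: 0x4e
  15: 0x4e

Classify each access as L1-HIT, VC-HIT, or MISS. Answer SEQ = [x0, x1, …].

#0 0x79→b15/s3 MISS; vc=[]
#1 0xc8→b25/s1 MISS; vc=[]
#2 0xce→b25/s1 L1-HIT; vc=[]
#3 0xef→b29/s1 MISS; vc=[25]
#4 0x4d→b9/s1 MISS; vc=[25,29]
#5 0xed→b29/s1 VC-HIT; vc=[25,9]
#6 0xbc→b23/s3 MISS; vc=[25,9,15]
#7 0x7a→b15/s3 VC-HIT; vc=[25,9,23]
#8 0x79→b15/s3 L1-HIT; vc=[25,9,23]
#9 0xcd→b25/s1 VC-HIT; vc=[29,9,23]
#10 0x4f→b9/s1 VC-HIT; vc=[29,25,23]
#11 0xed→b29/s1 VC-HIT; vc=[9,25,23]
#12 0xfc→b31/s3 MISS; vc=[9,25,23,15]
#13 0xe9→b29/s1 L1-HIT; vc=[9,25,23,15]
#14 0x4e→b9/s1 VC-HIT; vc=[29,25,23,15]
#15 0x4e→b9/s1 L1-HIT; vc=[29,25,23,15]

SEQ = [MISS, MISS, L1-HIT, MISS, MISS, VC-HIT, MISS, VC-HIT, L1-HIT, VC-HIT, VC-HIT, VC-HIT, MISS, L1-HIT, VC-HIT, L1-HIT]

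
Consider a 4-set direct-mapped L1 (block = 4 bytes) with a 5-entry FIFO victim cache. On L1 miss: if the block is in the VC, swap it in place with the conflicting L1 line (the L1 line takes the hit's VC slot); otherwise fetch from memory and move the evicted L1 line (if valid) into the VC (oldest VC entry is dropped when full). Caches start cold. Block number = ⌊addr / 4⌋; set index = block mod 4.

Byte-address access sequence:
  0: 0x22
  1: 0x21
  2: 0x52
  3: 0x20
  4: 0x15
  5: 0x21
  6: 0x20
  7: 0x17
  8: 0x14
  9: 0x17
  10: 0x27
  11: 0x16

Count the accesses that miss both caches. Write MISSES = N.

#0 0x22→b8/s0 MISS; vc=[]
#1 0x21→b8/s0 L1-HIT; vc=[]
#2 0x52→b20/s0 MISS; vc=[8]
#3 0x20→b8/s0 VC-HIT; vc=[20]
#4 0x15→b5/s1 MISS; vc=[20]
#5 0x21→b8/s0 L1-HIT; vc=[20]
#6 0x20→b8/s0 L1-HIT; vc=[20]
#7 0x17→b5/s1 L1-HIT; vc=[20]
#8 0x14→b5/s1 L1-HIT; vc=[20]
#9 0x17→b5/s1 L1-HIT; vc=[20]
#10 0x27→b9/s1 MISS; vc=[20,5]
#11 0x16→b5/s1 VC-HIT; vc=[20,9]

MISSES = 4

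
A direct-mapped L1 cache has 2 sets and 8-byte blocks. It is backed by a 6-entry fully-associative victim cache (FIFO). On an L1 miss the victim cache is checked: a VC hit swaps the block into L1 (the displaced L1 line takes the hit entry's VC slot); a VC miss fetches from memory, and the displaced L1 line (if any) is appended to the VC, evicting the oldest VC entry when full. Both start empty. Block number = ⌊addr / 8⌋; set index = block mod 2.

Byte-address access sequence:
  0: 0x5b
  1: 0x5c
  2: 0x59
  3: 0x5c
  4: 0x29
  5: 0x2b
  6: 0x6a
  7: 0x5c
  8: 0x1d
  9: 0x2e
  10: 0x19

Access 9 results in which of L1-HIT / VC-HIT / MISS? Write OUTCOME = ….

0: 0x5b (blk 11, set 1) → MISS  vc=[]
1: 0x5c (blk 11, set 1) → L1-HIT  vc=[]
2: 0x59 (blk 11, set 1) → L1-HIT  vc=[]
3: 0x5c (blk 11, set 1) → L1-HIT  vc=[]
4: 0x29 (blk 5, set 1) → MISS  vc=[11]
5: 0x2b (blk 5, set 1) → L1-HIT  vc=[11]
6: 0x6a (blk 13, set 1) → MISS  vc=[11, 5]
7: 0x5c (blk 11, set 1) → VC-HIT  vc=[13, 5]
8: 0x1d (blk 3, set 1) → MISS  vc=[13, 5, 11]
9: 0x2e (blk 5, set 1) → VC-HIT  vc=[13, 3, 11]
10: 0x19 (blk 3, set 1) → VC-HIT  vc=[13, 5, 11]

OUTCOME = VC-HIT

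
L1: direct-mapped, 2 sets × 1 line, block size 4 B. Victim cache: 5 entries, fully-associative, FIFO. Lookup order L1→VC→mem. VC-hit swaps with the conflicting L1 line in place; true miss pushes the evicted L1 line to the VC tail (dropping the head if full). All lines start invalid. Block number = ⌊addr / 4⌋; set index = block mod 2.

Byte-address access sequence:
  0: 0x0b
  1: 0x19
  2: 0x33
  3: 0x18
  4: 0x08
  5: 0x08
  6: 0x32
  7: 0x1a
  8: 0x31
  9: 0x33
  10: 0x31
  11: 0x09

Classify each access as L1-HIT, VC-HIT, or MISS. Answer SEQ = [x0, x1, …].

0: 0xb (blk 2, set 0) → MISS  vc=[]
1: 0x19 (blk 6, set 0) → MISS  vc=[2]
2: 0x33 (blk 12, set 0) → MISS  vc=[2, 6]
3: 0x18 (blk 6, set 0) → VC-HIT  vc=[2, 12]
4: 0x8 (blk 2, set 0) → VC-HIT  vc=[6, 12]
5: 0x8 (blk 2, set 0) → L1-HIT  vc=[6, 12]
6: 0x32 (blk 12, set 0) → VC-HIT  vc=[6, 2]
7: 0x1a (blk 6, set 0) → VC-HIT  vc=[12, 2]
8: 0x31 (blk 12, set 0) → VC-HIT  vc=[6, 2]
9: 0x33 (blk 12, set 0) → L1-HIT  vc=[6, 2]
10: 0x31 (blk 12, set 0) → L1-HIT  vc=[6, 2]
11: 0x9 (blk 2, set 0) → VC-HIT  vc=[6, 12]

SEQ = [MISS, MISS, MISS, VC-HIT, VC-HIT, L1-HIT, VC-HIT, VC-HIT, VC-HIT, L1-HIT, L1-HIT, VC-HIT]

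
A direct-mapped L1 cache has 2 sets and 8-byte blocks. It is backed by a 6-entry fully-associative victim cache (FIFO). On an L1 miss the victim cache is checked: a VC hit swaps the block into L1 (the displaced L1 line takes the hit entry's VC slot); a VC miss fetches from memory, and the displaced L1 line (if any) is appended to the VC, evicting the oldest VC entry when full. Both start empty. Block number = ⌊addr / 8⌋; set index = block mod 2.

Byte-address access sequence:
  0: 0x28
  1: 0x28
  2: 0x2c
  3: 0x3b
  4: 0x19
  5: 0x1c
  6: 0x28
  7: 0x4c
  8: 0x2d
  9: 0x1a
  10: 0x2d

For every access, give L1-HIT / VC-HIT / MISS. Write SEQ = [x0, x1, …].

#0 0x28→b5/s1 MISS; vc=[]
#1 0x28→b5/s1 L1-HIT; vc=[]
#2 0x2c→b5/s1 L1-HIT; vc=[]
#3 0x3b→b7/s1 MISS; vc=[5]
#4 0x19→b3/s1 MISS; vc=[5,7]
#5 0x1c→b3/s1 L1-HIT; vc=[5,7]
#6 0x28→b5/s1 VC-HIT; vc=[3,7]
#7 0x4c→b9/s1 MISS; vc=[3,7,5]
#8 0x2d→b5/s1 VC-HIT; vc=[3,7,9]
#9 0x1a→b3/s1 VC-HIT; vc=[5,7,9]
#10 0x2d→b5/s1 VC-HIT; vc=[3,7,9]

SEQ = [MISS, L1-HIT, L1-HIT, MISS, MISS, L1-HIT, VC-HIT, MISS, VC-HIT, VC-HIT, VC-HIT]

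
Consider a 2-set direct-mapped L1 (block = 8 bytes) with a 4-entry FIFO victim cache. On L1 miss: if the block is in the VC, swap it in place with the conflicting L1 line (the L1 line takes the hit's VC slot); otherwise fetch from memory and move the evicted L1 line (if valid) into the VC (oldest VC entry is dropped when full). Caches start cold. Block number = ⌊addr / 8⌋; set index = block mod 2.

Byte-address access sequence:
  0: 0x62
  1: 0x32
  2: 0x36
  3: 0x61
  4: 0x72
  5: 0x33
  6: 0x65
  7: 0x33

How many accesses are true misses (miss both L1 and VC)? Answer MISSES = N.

MISSES = 3

  [0] addr=0x62 blk=12 s=0: MISS | VC []
  [1] addr=0x32 blk=6 s=0: MISS | VC [12]
  [2] addr=0x36 blk=6 s=0: L1-HIT | VC [12]
  [3] addr=0x61 blk=12 s=0: VC-HIT | VC [6]
  [4] addr=0x72 blk=14 s=0: MISS | VC [6, 12]
  [5] addr=0x33 blk=6 s=0: VC-HIT | VC [14, 12]
  [6] addr=0x65 blk=12 s=0: VC-HIT | VC [14, 6]
  [7] addr=0x33 blk=6 s=0: VC-HIT | VC [14, 12]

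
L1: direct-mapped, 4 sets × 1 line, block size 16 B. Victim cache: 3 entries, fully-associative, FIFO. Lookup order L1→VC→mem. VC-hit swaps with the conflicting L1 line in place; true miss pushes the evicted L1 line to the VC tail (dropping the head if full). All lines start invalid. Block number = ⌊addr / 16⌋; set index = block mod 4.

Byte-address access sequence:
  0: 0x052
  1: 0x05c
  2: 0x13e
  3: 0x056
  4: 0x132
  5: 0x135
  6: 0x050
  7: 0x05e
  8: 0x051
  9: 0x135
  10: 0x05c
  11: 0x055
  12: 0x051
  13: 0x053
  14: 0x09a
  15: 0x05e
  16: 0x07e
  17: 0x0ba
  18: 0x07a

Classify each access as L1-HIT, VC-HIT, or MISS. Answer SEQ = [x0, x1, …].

SEQ = [MISS, L1-HIT, MISS, L1-HIT, L1-HIT, L1-HIT, L1-HIT, L1-HIT, L1-HIT, L1-HIT, L1-HIT, L1-HIT, L1-HIT, L1-HIT, MISS, VC-HIT, MISS, MISS, VC-HIT]

  [0] addr=0x52 blk=5 s=1: MISS | VC []
  [1] addr=0x5c blk=5 s=1: L1-HIT | VC []
  [2] addr=0x13e blk=19 s=3: MISS | VC []
  [3] addr=0x56 blk=5 s=1: L1-HIT | VC []
  [4] addr=0x132 blk=19 s=3: L1-HIT | VC []
  [5] addr=0x135 blk=19 s=3: L1-HIT | VC []
  [6] addr=0x50 blk=5 s=1: L1-HIT | VC []
  [7] addr=0x5e blk=5 s=1: L1-HIT | VC []
  [8] addr=0x51 blk=5 s=1: L1-HIT | VC []
  [9] addr=0x135 blk=19 s=3: L1-HIT | VC []
  [10] addr=0x5c blk=5 s=1: L1-HIT | VC []
  [11] addr=0x55 blk=5 s=1: L1-HIT | VC []
  [12] addr=0x51 blk=5 s=1: L1-HIT | VC []
  [13] addr=0x53 blk=5 s=1: L1-HIT | VC []
  [14] addr=0x9a blk=9 s=1: MISS | VC [5]
  [15] addr=0x5e blk=5 s=1: VC-HIT | VC [9]
  [16] addr=0x7e blk=7 s=3: MISS | VC [9, 19]
  [17] addr=0xba blk=11 s=3: MISS | VC [9, 19, 7]
  [18] addr=0x7a blk=7 s=3: VC-HIT | VC [9, 19, 11]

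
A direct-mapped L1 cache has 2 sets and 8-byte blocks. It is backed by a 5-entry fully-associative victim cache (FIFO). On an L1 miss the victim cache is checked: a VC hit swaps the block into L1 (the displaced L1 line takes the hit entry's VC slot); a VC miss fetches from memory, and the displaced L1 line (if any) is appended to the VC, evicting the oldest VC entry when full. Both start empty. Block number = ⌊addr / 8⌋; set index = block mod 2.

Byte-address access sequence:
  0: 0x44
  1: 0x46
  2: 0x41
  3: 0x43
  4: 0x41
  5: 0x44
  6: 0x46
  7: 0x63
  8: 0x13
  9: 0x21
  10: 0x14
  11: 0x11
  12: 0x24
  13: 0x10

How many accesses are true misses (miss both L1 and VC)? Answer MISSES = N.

#0 0x44→b8/s0 MISS; vc=[]
#1 0x46→b8/s0 L1-HIT; vc=[]
#2 0x41→b8/s0 L1-HIT; vc=[]
#3 0x43→b8/s0 L1-HIT; vc=[]
#4 0x41→b8/s0 L1-HIT; vc=[]
#5 0x44→b8/s0 L1-HIT; vc=[]
#6 0x46→b8/s0 L1-HIT; vc=[]
#7 0x63→b12/s0 MISS; vc=[8]
#8 0x13→b2/s0 MISS; vc=[8,12]
#9 0x21→b4/s0 MISS; vc=[8,12,2]
#10 0x14→b2/s0 VC-HIT; vc=[8,12,4]
#11 0x11→b2/s0 L1-HIT; vc=[8,12,4]
#12 0x24→b4/s0 VC-HIT; vc=[8,12,2]
#13 0x10→b2/s0 VC-HIT; vc=[8,12,4]

MISSES = 4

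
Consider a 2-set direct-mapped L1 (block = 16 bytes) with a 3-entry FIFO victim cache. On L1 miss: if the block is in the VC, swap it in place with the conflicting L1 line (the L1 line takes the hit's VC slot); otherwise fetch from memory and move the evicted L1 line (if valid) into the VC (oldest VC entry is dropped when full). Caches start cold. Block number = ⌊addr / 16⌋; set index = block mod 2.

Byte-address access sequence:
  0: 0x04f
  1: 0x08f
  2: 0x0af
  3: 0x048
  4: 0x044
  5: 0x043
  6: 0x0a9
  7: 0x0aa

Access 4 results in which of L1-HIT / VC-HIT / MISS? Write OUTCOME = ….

#0 0x4f→b4/s0 MISS; vc=[]
#1 0x8f→b8/s0 MISS; vc=[4]
#2 0xaf→b10/s0 MISS; vc=[4,8]
#3 0x48→b4/s0 VC-HIT; vc=[10,8]
#4 0x44→b4/s0 L1-HIT; vc=[10,8]
#5 0x43→b4/s0 L1-HIT; vc=[10,8]
#6 0xa9→b10/s0 VC-HIT; vc=[4,8]
#7 0xaa→b10/s0 L1-HIT; vc=[4,8]

OUTCOME = L1-HIT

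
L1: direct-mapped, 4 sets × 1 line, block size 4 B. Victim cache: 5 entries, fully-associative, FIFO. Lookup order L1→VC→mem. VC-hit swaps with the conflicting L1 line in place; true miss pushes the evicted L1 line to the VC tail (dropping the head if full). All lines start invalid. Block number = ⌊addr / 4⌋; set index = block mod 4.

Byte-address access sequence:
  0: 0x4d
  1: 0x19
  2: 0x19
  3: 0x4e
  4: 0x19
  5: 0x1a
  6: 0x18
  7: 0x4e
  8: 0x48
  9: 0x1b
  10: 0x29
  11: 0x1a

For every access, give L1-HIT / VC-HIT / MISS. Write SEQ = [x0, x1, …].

#0 0x4d→b19/s3 MISS; vc=[]
#1 0x19→b6/s2 MISS; vc=[]
#2 0x19→b6/s2 L1-HIT; vc=[]
#3 0x4e→b19/s3 L1-HIT; vc=[]
#4 0x19→b6/s2 L1-HIT; vc=[]
#5 0x1a→b6/s2 L1-HIT; vc=[]
#6 0x18→b6/s2 L1-HIT; vc=[]
#7 0x4e→b19/s3 L1-HIT; vc=[]
#8 0x48→b18/s2 MISS; vc=[6]
#9 0x1b→b6/s2 VC-HIT; vc=[18]
#10 0x29→b10/s2 MISS; vc=[18,6]
#11 0x1a→b6/s2 VC-HIT; vc=[18,10]

SEQ = [MISS, MISS, L1-HIT, L1-HIT, L1-HIT, L1-HIT, L1-HIT, L1-HIT, MISS, VC-HIT, MISS, VC-HIT]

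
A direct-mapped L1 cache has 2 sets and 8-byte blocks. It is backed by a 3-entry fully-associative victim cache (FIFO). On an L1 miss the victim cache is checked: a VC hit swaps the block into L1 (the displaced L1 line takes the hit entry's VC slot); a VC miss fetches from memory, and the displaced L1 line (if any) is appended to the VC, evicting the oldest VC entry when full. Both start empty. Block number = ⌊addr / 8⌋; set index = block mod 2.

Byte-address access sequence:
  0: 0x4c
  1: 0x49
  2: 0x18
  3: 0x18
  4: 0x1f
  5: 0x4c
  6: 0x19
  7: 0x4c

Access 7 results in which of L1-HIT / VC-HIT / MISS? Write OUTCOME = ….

  [0] addr=0x4c blk=9 s=1: MISS | VC []
  [1] addr=0x49 blk=9 s=1: L1-HIT | VC []
  [2] addr=0x18 blk=3 s=1: MISS | VC [9]
  [3] addr=0x18 blk=3 s=1: L1-HIT | VC [9]
  [4] addr=0x1f blk=3 s=1: L1-HIT | VC [9]
  [5] addr=0x4c blk=9 s=1: VC-HIT | VC [3]
  [6] addr=0x19 blk=3 s=1: VC-HIT | VC [9]
  [7] addr=0x4c blk=9 s=1: VC-HIT | VC [3]

OUTCOME = VC-HIT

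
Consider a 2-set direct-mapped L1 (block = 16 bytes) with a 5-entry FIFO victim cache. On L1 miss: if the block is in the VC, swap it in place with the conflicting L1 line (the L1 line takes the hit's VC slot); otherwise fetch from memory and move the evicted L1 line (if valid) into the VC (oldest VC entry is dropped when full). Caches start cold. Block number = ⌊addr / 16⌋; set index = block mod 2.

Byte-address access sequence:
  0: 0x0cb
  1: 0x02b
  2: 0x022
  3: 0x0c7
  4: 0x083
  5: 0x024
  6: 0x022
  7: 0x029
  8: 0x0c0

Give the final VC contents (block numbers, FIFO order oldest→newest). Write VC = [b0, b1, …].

VC = [8, 2]

#0 0xcb→b12/s0 MISS; vc=[]
#1 0x2b→b2/s0 MISS; vc=[12]
#2 0x22→b2/s0 L1-HIT; vc=[12]
#3 0xc7→b12/s0 VC-HIT; vc=[2]
#4 0x83→b8/s0 MISS; vc=[2,12]
#5 0x24→b2/s0 VC-HIT; vc=[8,12]
#6 0x22→b2/s0 L1-HIT; vc=[8,12]
#7 0x29→b2/s0 L1-HIT; vc=[8,12]
#8 0xc0→b12/s0 VC-HIT; vc=[8,2]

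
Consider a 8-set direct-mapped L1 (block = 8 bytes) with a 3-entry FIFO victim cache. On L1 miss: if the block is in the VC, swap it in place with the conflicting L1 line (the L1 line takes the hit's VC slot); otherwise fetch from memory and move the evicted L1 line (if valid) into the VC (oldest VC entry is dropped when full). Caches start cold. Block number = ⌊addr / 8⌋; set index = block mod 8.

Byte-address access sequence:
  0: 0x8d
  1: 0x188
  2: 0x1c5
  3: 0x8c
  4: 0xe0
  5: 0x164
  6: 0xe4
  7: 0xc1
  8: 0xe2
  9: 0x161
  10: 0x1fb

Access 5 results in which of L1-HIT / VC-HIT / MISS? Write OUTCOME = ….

#0 0x8d→b17/s1 MISS; vc=[]
#1 0x188→b49/s1 MISS; vc=[17]
#2 0x1c5→b56/s0 MISS; vc=[17]
#3 0x8c→b17/s1 VC-HIT; vc=[49]
#4 0xe0→b28/s4 MISS; vc=[49]
#5 0x164→b44/s4 MISS; vc=[49,28]
#6 0xe4→b28/s4 VC-HIT; vc=[49,44]
#7 0xc1→b24/s0 MISS; vc=[49,44,56]
#8 0xe2→b28/s4 L1-HIT; vc=[49,44,56]
#9 0x161→b44/s4 VC-HIT; vc=[49,28,56]
#10 0x1fb→b63/s7 MISS; vc=[49,28,56]

OUTCOME = MISS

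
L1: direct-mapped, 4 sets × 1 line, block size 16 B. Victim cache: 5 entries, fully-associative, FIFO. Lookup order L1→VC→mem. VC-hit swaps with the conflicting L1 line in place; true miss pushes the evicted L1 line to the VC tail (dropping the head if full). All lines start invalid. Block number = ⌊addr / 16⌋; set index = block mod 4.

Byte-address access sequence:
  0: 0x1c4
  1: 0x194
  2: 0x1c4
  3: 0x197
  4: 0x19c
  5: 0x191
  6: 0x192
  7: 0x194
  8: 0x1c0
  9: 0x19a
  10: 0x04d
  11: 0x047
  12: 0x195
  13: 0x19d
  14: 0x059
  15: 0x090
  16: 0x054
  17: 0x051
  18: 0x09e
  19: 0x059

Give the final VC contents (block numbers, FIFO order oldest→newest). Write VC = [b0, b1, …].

VC = [28, 25, 9]

  [0] addr=0x1c4 blk=28 s=0: MISS | VC []
  [1] addr=0x194 blk=25 s=1: MISS | VC []
  [2] addr=0x1c4 blk=28 s=0: L1-HIT | VC []
  [3] addr=0x197 blk=25 s=1: L1-HIT | VC []
  [4] addr=0x19c blk=25 s=1: L1-HIT | VC []
  [5] addr=0x191 blk=25 s=1: L1-HIT | VC []
  [6] addr=0x192 blk=25 s=1: L1-HIT | VC []
  [7] addr=0x194 blk=25 s=1: L1-HIT | VC []
  [8] addr=0x1c0 blk=28 s=0: L1-HIT | VC []
  [9] addr=0x19a blk=25 s=1: L1-HIT | VC []
  [10] addr=0x4d blk=4 s=0: MISS | VC [28]
  [11] addr=0x47 blk=4 s=0: L1-HIT | VC [28]
  [12] addr=0x195 blk=25 s=1: L1-HIT | VC [28]
  [13] addr=0x19d blk=25 s=1: L1-HIT | VC [28]
  [14] addr=0x59 blk=5 s=1: MISS | VC [28, 25]
  [15] addr=0x90 blk=9 s=1: MISS | VC [28, 25, 5]
  [16] addr=0x54 blk=5 s=1: VC-HIT | VC [28, 25, 9]
  [17] addr=0x51 blk=5 s=1: L1-HIT | VC [28, 25, 9]
  [18] addr=0x9e blk=9 s=1: VC-HIT | VC [28, 25, 5]
  [19] addr=0x59 blk=5 s=1: VC-HIT | VC [28, 25, 9]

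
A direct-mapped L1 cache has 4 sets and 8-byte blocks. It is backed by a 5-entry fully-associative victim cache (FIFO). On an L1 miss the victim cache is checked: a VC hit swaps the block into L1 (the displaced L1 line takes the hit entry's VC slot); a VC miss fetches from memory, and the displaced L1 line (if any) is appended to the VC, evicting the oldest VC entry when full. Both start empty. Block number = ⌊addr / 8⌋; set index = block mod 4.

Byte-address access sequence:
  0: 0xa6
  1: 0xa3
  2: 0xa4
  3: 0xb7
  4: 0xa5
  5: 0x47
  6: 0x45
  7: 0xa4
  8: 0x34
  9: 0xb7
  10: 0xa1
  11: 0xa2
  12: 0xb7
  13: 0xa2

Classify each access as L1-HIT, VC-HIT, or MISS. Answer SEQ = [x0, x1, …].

SEQ = [MISS, L1-HIT, L1-HIT, MISS, L1-HIT, MISS, L1-HIT, VC-HIT, MISS, VC-HIT, L1-HIT, L1-HIT, L1-HIT, L1-HIT]

  [0] addr=0xa6 blk=20 s=0: MISS | VC []
  [1] addr=0xa3 blk=20 s=0: L1-HIT | VC []
  [2] addr=0xa4 blk=20 s=0: L1-HIT | VC []
  [3] addr=0xb7 blk=22 s=2: MISS | VC []
  [4] addr=0xa5 blk=20 s=0: L1-HIT | VC []
  [5] addr=0x47 blk=8 s=0: MISS | VC [20]
  [6] addr=0x45 blk=8 s=0: L1-HIT | VC [20]
  [7] addr=0xa4 blk=20 s=0: VC-HIT | VC [8]
  [8] addr=0x34 blk=6 s=2: MISS | VC [8, 22]
  [9] addr=0xb7 blk=22 s=2: VC-HIT | VC [8, 6]
  [10] addr=0xa1 blk=20 s=0: L1-HIT | VC [8, 6]
  [11] addr=0xa2 blk=20 s=0: L1-HIT | VC [8, 6]
  [12] addr=0xb7 blk=22 s=2: L1-HIT | VC [8, 6]
  [13] addr=0xa2 blk=20 s=0: L1-HIT | VC [8, 6]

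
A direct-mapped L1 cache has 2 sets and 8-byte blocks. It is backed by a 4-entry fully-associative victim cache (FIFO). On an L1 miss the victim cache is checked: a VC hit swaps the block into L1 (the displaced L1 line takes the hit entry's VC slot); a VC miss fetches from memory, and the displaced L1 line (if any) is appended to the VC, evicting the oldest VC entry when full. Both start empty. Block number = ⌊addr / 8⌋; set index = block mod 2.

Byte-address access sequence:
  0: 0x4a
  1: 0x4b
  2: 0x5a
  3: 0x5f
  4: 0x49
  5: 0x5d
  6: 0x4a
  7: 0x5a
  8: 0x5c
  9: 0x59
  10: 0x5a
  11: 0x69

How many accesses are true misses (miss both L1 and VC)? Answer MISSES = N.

MISSES = 3

  [0] addr=0x4a blk=9 s=1: MISS | VC []
  [1] addr=0x4b blk=9 s=1: L1-HIT | VC []
  [2] addr=0x5a blk=11 s=1: MISS | VC [9]
  [3] addr=0x5f blk=11 s=1: L1-HIT | VC [9]
  [4] addr=0x49 blk=9 s=1: VC-HIT | VC [11]
  [5] addr=0x5d blk=11 s=1: VC-HIT | VC [9]
  [6] addr=0x4a blk=9 s=1: VC-HIT | VC [11]
  [7] addr=0x5a blk=11 s=1: VC-HIT | VC [9]
  [8] addr=0x5c blk=11 s=1: L1-HIT | VC [9]
  [9] addr=0x59 blk=11 s=1: L1-HIT | VC [9]
  [10] addr=0x5a blk=11 s=1: L1-HIT | VC [9]
  [11] addr=0x69 blk=13 s=1: MISS | VC [9, 11]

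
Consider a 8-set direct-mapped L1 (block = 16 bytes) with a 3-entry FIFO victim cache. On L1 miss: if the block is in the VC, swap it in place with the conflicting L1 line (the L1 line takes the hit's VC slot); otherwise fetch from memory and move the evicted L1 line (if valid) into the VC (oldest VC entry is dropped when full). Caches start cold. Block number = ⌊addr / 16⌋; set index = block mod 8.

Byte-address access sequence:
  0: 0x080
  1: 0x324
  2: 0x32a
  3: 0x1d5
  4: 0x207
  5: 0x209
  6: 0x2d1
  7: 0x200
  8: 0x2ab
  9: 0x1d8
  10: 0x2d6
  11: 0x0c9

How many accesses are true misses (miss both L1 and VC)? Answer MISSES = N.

#0 0x80→b8/s0 MISS; vc=[]
#1 0x324→b50/s2 MISS; vc=[]
#2 0x32a→b50/s2 L1-HIT; vc=[]
#3 0x1d5→b29/s5 MISS; vc=[]
#4 0x207→b32/s0 MISS; vc=[8]
#5 0x209→b32/s0 L1-HIT; vc=[8]
#6 0x2d1→b45/s5 MISS; vc=[8,29]
#7 0x200→b32/s0 L1-HIT; vc=[8,29]
#8 0x2ab→b42/s2 MISS; vc=[8,29,50]
#9 0x1d8→b29/s5 VC-HIT; vc=[8,45,50]
#10 0x2d6→b45/s5 VC-HIT; vc=[8,29,50]
#11 0xc9→b12/s4 MISS; vc=[8,29,50]

MISSES = 7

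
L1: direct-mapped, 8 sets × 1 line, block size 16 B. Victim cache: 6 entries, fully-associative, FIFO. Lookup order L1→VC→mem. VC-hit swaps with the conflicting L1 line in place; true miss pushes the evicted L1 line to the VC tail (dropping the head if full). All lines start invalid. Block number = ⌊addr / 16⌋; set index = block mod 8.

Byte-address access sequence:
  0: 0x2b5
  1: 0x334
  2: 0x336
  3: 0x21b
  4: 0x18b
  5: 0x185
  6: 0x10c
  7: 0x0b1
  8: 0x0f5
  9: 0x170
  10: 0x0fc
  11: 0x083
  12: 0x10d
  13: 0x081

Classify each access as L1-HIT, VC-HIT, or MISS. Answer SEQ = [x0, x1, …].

SEQ = [MISS, MISS, L1-HIT, MISS, MISS, L1-HIT, MISS, MISS, MISS, MISS, VC-HIT, MISS, VC-HIT, VC-HIT]

#0 0x2b5→b43/s3 MISS; vc=[]
#1 0x334→b51/s3 MISS; vc=[43]
#2 0x336→b51/s3 L1-HIT; vc=[43]
#3 0x21b→b33/s1 MISS; vc=[43]
#4 0x18b→b24/s0 MISS; vc=[43]
#5 0x185→b24/s0 L1-HIT; vc=[43]
#6 0x10c→b16/s0 MISS; vc=[43,24]
#7 0xb1→b11/s3 MISS; vc=[43,24,51]
#8 0xf5→b15/s7 MISS; vc=[43,24,51]
#9 0x170→b23/s7 MISS; vc=[43,24,51,15]
#10 0xfc→b15/s7 VC-HIT; vc=[43,24,51,23]
#11 0x83→b8/s0 MISS; vc=[43,24,51,23,16]
#12 0x10d→b16/s0 VC-HIT; vc=[43,24,51,23,8]
#13 0x81→b8/s0 VC-HIT; vc=[43,24,51,23,16]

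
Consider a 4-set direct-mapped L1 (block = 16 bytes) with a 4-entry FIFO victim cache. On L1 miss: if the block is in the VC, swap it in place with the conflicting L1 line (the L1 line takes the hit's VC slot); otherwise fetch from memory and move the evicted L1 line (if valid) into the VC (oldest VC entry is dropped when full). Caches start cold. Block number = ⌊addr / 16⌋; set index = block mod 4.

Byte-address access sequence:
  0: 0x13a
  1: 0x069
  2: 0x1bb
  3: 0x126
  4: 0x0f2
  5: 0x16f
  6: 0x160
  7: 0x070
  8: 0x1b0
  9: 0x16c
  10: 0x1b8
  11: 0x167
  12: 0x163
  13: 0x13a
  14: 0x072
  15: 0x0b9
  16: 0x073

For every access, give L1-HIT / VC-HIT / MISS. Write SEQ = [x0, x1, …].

#0 0x13a→b19/s3 MISS; vc=[]
#1 0x69→b6/s2 MISS; vc=[]
#2 0x1bb→b27/s3 MISS; vc=[19]
#3 0x126→b18/s2 MISS; vc=[19,6]
#4 0xf2→b15/s3 MISS; vc=[19,6,27]
#5 0x16f→b22/s2 MISS; vc=[19,6,27,18]
#6 0x160→b22/s2 L1-HIT; vc=[19,6,27,18]
#7 0x70→b7/s3 MISS; vc=[6,27,18,15]
#8 0x1b0→b27/s3 VC-HIT; vc=[6,7,18,15]
#9 0x16c→b22/s2 L1-HIT; vc=[6,7,18,15]
#10 0x1b8→b27/s3 L1-HIT; vc=[6,7,18,15]
#11 0x167→b22/s2 L1-HIT; vc=[6,7,18,15]
#12 0x163→b22/s2 L1-HIT; vc=[6,7,18,15]
#13 0x13a→b19/s3 MISS; vc=[7,18,15,27]
#14 0x72→b7/s3 VC-HIT; vc=[19,18,15,27]
#15 0xb9→b11/s3 MISS; vc=[18,15,27,7]
#16 0x73→b7/s3 VC-HIT; vc=[18,15,27,11]

SEQ = [MISS, MISS, MISS, MISS, MISS, MISS, L1-HIT, MISS, VC-HIT, L1-HIT, L1-HIT, L1-HIT, L1-HIT, MISS, VC-HIT, MISS, VC-HIT]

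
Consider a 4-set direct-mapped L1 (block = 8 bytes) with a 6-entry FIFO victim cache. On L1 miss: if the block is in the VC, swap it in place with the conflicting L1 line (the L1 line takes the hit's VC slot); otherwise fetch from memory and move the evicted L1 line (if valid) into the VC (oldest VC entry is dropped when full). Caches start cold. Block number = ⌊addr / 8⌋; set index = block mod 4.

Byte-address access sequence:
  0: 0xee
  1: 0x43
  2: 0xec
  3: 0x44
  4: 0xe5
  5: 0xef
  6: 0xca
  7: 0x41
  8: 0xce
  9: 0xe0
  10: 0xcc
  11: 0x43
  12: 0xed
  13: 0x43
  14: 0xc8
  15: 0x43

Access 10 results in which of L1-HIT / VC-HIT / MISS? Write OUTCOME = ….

OUTCOME = L1-HIT

0: 0xee (blk 29, set 1) → MISS  vc=[]
1: 0x43 (blk 8, set 0) → MISS  vc=[]
2: 0xec (blk 29, set 1) → L1-HIT  vc=[]
3: 0x44 (blk 8, set 0) → L1-HIT  vc=[]
4: 0xe5 (blk 28, set 0) → MISS  vc=[8]
5: 0xef (blk 29, set 1) → L1-HIT  vc=[8]
6: 0xca (blk 25, set 1) → MISS  vc=[8, 29]
7: 0x41 (blk 8, set 0) → VC-HIT  vc=[28, 29]
8: 0xce (blk 25, set 1) → L1-HIT  vc=[28, 29]
9: 0xe0 (blk 28, set 0) → VC-HIT  vc=[8, 29]
10: 0xcc (blk 25, set 1) → L1-HIT  vc=[8, 29]
11: 0x43 (blk 8, set 0) → VC-HIT  vc=[28, 29]
12: 0xed (blk 29, set 1) → VC-HIT  vc=[28, 25]
13: 0x43 (blk 8, set 0) → L1-HIT  vc=[28, 25]
14: 0xc8 (blk 25, set 1) → VC-HIT  vc=[28, 29]
15: 0x43 (blk 8, set 0) → L1-HIT  vc=[28, 29]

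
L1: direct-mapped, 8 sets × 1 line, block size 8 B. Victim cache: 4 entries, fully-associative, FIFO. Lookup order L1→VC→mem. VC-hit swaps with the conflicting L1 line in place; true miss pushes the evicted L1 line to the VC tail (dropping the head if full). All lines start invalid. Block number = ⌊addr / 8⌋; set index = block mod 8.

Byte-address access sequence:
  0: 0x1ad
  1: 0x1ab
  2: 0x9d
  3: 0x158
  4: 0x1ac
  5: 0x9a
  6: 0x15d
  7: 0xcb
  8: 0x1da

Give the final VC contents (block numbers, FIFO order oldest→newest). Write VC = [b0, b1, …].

VC = [19, 43]

  [0] addr=0x1ad blk=53 s=5: MISS | VC []
  [1] addr=0x1ab blk=53 s=5: L1-HIT | VC []
  [2] addr=0x9d blk=19 s=3: MISS | VC []
  [3] addr=0x158 blk=43 s=3: MISS | VC [19]
  [4] addr=0x1ac blk=53 s=5: L1-HIT | VC [19]
  [5] addr=0x9a blk=19 s=3: VC-HIT | VC [43]
  [6] addr=0x15d blk=43 s=3: VC-HIT | VC [19]
  [7] addr=0xcb blk=25 s=1: MISS | VC [19]
  [8] addr=0x1da blk=59 s=3: MISS | VC [19, 43]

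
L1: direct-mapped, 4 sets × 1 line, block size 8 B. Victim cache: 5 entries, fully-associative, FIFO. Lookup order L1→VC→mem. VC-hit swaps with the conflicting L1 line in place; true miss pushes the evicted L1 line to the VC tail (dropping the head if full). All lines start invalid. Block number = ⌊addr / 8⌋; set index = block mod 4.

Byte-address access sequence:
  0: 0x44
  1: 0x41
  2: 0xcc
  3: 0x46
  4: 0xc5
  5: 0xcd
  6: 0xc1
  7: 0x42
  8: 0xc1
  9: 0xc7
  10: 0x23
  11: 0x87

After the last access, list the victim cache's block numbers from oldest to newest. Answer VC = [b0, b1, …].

VC = [8, 24, 4]

  [0] addr=0x44 blk=8 s=0: MISS | VC []
  [1] addr=0x41 blk=8 s=0: L1-HIT | VC []
  [2] addr=0xcc blk=25 s=1: MISS | VC []
  [3] addr=0x46 blk=8 s=0: L1-HIT | VC []
  [4] addr=0xc5 blk=24 s=0: MISS | VC [8]
  [5] addr=0xcd blk=25 s=1: L1-HIT | VC [8]
  [6] addr=0xc1 blk=24 s=0: L1-HIT | VC [8]
  [7] addr=0x42 blk=8 s=0: VC-HIT | VC [24]
  [8] addr=0xc1 blk=24 s=0: VC-HIT | VC [8]
  [9] addr=0xc7 blk=24 s=0: L1-HIT | VC [8]
  [10] addr=0x23 blk=4 s=0: MISS | VC [8, 24]
  [11] addr=0x87 blk=16 s=0: MISS | VC [8, 24, 4]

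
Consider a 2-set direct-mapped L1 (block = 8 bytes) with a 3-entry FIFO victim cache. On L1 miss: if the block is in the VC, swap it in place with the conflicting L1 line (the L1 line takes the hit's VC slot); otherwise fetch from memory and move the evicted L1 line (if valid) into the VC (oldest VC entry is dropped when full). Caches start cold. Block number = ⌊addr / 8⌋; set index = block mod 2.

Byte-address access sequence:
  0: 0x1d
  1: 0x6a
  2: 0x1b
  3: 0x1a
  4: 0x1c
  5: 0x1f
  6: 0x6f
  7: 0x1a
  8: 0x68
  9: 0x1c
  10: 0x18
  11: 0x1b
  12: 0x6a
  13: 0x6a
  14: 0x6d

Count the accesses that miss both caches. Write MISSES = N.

MISSES = 2

  [0] addr=0x1d blk=3 s=1: MISS | VC []
  [1] addr=0x6a blk=13 s=1: MISS | VC [3]
  [2] addr=0x1b blk=3 s=1: VC-HIT | VC [13]
  [3] addr=0x1a blk=3 s=1: L1-HIT | VC [13]
  [4] addr=0x1c blk=3 s=1: L1-HIT | VC [13]
  [5] addr=0x1f blk=3 s=1: L1-HIT | VC [13]
  [6] addr=0x6f blk=13 s=1: VC-HIT | VC [3]
  [7] addr=0x1a blk=3 s=1: VC-HIT | VC [13]
  [8] addr=0x68 blk=13 s=1: VC-HIT | VC [3]
  [9] addr=0x1c blk=3 s=1: VC-HIT | VC [13]
  [10] addr=0x18 blk=3 s=1: L1-HIT | VC [13]
  [11] addr=0x1b blk=3 s=1: L1-HIT | VC [13]
  [12] addr=0x6a blk=13 s=1: VC-HIT | VC [3]
  [13] addr=0x6a blk=13 s=1: L1-HIT | VC [3]
  [14] addr=0x6d blk=13 s=1: L1-HIT | VC [3]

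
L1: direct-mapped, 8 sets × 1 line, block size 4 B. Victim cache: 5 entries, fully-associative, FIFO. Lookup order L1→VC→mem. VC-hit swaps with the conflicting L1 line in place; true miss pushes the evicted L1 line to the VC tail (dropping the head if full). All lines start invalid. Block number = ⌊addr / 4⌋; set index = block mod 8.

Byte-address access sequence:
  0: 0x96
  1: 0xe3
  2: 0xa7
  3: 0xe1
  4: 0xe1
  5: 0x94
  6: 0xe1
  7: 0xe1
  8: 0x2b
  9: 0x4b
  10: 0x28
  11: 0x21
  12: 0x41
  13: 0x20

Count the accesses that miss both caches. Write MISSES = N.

  [0] addr=0x96 blk=37 s=5: MISS | VC []
  [1] addr=0xe3 blk=56 s=0: MISS | VC []
  [2] addr=0xa7 blk=41 s=1: MISS | VC []
  [3] addr=0xe1 blk=56 s=0: L1-HIT | VC []
  [4] addr=0xe1 blk=56 s=0: L1-HIT | VC []
  [5] addr=0x94 blk=37 s=5: L1-HIT | VC []
  [6] addr=0xe1 blk=56 s=0: L1-HIT | VC []
  [7] addr=0xe1 blk=56 s=0: L1-HIT | VC []
  [8] addr=0x2b blk=10 s=2: MISS | VC []
  [9] addr=0x4b blk=18 s=2: MISS | VC [10]
  [10] addr=0x28 blk=10 s=2: VC-HIT | VC [18]
  [11] addr=0x21 blk=8 s=0: MISS | VC [18, 56]
  [12] addr=0x41 blk=16 s=0: MISS | VC [18, 56, 8]
  [13] addr=0x20 blk=8 s=0: VC-HIT | VC [18, 56, 16]

MISSES = 7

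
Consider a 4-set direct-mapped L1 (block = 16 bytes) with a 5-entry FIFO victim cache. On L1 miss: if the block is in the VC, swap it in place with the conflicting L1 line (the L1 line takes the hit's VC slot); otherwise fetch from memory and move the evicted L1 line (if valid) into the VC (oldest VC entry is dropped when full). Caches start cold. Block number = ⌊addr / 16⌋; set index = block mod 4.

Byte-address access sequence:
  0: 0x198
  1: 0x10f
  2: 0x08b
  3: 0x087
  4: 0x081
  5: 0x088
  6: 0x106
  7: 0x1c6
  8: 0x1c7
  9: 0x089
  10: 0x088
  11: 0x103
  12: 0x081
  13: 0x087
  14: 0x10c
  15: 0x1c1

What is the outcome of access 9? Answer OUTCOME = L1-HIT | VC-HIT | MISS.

  [0] addr=0x198 blk=25 s=1: MISS | VC []
  [1] addr=0x10f blk=16 s=0: MISS | VC []
  [2] addr=0x8b blk=8 s=0: MISS | VC [16]
  [3] addr=0x87 blk=8 s=0: L1-HIT | VC [16]
  [4] addr=0x81 blk=8 s=0: L1-HIT | VC [16]
  [5] addr=0x88 blk=8 s=0: L1-HIT | VC [16]
  [6] addr=0x106 blk=16 s=0: VC-HIT | VC [8]
  [7] addr=0x1c6 blk=28 s=0: MISS | VC [8, 16]
  [8] addr=0x1c7 blk=28 s=0: L1-HIT | VC [8, 16]
  [9] addr=0x89 blk=8 s=0: VC-HIT | VC [28, 16]
  [10] addr=0x88 blk=8 s=0: L1-HIT | VC [28, 16]
  [11] addr=0x103 blk=16 s=0: VC-HIT | VC [28, 8]
  [12] addr=0x81 blk=8 s=0: VC-HIT | VC [28, 16]
  [13] addr=0x87 blk=8 s=0: L1-HIT | VC [28, 16]
  [14] addr=0x10c blk=16 s=0: VC-HIT | VC [28, 8]
  [15] addr=0x1c1 blk=28 s=0: VC-HIT | VC [16, 8]

OUTCOME = VC-HIT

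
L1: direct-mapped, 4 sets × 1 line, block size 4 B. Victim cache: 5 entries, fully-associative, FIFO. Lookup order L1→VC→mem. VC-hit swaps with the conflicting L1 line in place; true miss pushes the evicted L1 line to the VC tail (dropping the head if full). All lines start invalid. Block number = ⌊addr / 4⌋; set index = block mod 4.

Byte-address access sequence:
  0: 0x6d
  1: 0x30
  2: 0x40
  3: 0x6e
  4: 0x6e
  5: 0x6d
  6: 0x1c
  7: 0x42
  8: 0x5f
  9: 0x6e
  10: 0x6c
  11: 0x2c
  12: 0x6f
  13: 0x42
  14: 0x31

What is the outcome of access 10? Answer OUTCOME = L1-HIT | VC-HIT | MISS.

0: 0x6d (blk 27, set 3) → MISS  vc=[]
1: 0x30 (blk 12, set 0) → MISS  vc=[]
2: 0x40 (blk 16, set 0) → MISS  vc=[12]
3: 0x6e (blk 27, set 3) → L1-HIT  vc=[12]
4: 0x6e (blk 27, set 3) → L1-HIT  vc=[12]
5: 0x6d (blk 27, set 3) → L1-HIT  vc=[12]
6: 0x1c (blk 7, set 3) → MISS  vc=[12, 27]
7: 0x42 (blk 16, set 0) → L1-HIT  vc=[12, 27]
8: 0x5f (blk 23, set 3) → MISS  vc=[12, 27, 7]
9: 0x6e (blk 27, set 3) → VC-HIT  vc=[12, 23, 7]
10: 0x6c (blk 27, set 3) → L1-HIT  vc=[12, 23, 7]
11: 0x2c (blk 11, set 3) → MISS  vc=[12, 23, 7, 27]
12: 0x6f (blk 27, set 3) → VC-HIT  vc=[12, 23, 7, 11]
13: 0x42 (blk 16, set 0) → L1-HIT  vc=[12, 23, 7, 11]
14: 0x31 (blk 12, set 0) → VC-HIT  vc=[16, 23, 7, 11]

OUTCOME = L1-HIT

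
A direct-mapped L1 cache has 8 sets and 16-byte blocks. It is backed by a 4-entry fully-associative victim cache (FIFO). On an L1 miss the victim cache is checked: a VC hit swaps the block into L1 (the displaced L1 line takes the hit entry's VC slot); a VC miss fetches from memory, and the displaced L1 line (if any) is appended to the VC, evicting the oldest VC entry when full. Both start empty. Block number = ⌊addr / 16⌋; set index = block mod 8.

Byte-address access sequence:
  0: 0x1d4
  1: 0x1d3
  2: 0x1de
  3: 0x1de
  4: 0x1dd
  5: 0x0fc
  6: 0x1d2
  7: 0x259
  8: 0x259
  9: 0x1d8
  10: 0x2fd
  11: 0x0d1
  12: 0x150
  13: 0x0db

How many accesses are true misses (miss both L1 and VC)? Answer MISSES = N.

#0 0x1d4→b29/s5 MISS; vc=[]
#1 0x1d3→b29/s5 L1-HIT; vc=[]
#2 0x1de→b29/s5 L1-HIT; vc=[]
#3 0x1de→b29/s5 L1-HIT; vc=[]
#4 0x1dd→b29/s5 L1-HIT; vc=[]
#5 0xfc→b15/s7 MISS; vc=[]
#6 0x1d2→b29/s5 L1-HIT; vc=[]
#7 0x259→b37/s5 MISS; vc=[29]
#8 0x259→b37/s5 L1-HIT; vc=[29]
#9 0x1d8→b29/s5 VC-HIT; vc=[37]
#10 0x2fd→b47/s7 MISS; vc=[37,15]
#11 0xd1→b13/s5 MISS; vc=[37,15,29]
#12 0x150→b21/s5 MISS; vc=[37,15,29,13]
#13 0xdb→b13/s5 VC-HIT; vc=[37,15,29,21]

MISSES = 6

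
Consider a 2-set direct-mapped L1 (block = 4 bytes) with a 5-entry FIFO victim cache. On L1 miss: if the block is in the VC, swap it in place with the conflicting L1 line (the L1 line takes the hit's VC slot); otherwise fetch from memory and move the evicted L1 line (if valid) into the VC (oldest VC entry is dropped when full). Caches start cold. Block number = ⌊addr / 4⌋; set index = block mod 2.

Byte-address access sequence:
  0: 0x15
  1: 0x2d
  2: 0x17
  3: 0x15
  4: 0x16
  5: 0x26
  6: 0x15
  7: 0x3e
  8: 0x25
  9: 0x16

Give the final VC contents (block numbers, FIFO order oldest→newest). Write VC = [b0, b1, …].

VC = [11, 15, 9]

  [0] addr=0x15 blk=5 s=1: MISS | VC []
  [1] addr=0x2d blk=11 s=1: MISS | VC [5]
  [2] addr=0x17 blk=5 s=1: VC-HIT | VC [11]
  [3] addr=0x15 blk=5 s=1: L1-HIT | VC [11]
  [4] addr=0x16 blk=5 s=1: L1-HIT | VC [11]
  [5] addr=0x26 blk=9 s=1: MISS | VC [11, 5]
  [6] addr=0x15 blk=5 s=1: VC-HIT | VC [11, 9]
  [7] addr=0x3e blk=15 s=1: MISS | VC [11, 9, 5]
  [8] addr=0x25 blk=9 s=1: VC-HIT | VC [11, 15, 5]
  [9] addr=0x16 blk=5 s=1: VC-HIT | VC [11, 15, 9]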